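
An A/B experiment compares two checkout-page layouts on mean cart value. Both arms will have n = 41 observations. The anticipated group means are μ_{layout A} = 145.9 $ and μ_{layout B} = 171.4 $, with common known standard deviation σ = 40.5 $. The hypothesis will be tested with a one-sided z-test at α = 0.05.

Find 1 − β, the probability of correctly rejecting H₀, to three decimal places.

Standardized effect: d = |μ_{layout A} − μ_{layout B}| / σ = |145.9 − 171.4| / 40.5 = 0.6296
Noncentrality parameter: δ = d·√(n/2) = 0.6296 × √(41/2) = 2.8508
Critical value for a one-sided test at α = 0.05: z_α = 1.645.
Power = Φ(δ − 1.645) = Φ(1.206) = 0.8861.

Power ≈ 0.886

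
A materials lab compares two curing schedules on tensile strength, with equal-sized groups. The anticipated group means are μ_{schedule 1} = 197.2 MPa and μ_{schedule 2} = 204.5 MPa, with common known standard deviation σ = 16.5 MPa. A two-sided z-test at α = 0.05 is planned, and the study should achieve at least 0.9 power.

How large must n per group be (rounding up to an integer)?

Standardized effect: d = |μ_{schedule 1} − μ_{schedule 2}| / σ = |197.2 − 204.5| / 16.5 = 0.4424
Set Φ(δ − 1.960) = 0.9; then δ − 1.960 = Φ⁻¹(0.9) = 1.282, giving δ = 3.242.
(For δ > 0 the lower-tail rejection region contributes negligibly to power, so the one-term inversion is standard.)
δ = d·√(n/2) ⇒ n = 2(δ/d)² = 2 × (3.242 / 0.4424)² = 107.36.
Round up to the next whole unit.

n = 108 per group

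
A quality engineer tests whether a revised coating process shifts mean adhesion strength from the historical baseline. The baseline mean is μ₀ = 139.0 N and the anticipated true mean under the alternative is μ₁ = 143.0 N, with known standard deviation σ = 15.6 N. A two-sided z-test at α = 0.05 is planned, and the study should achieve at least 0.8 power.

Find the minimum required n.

Standardized effect: d = |μ₁ − μ₀| / σ = |143.0 − 139.0| / 15.6 = 0.2564
For power 0.8 need Φ(δ − z_{0.025}) = 0.8, so δ = z_{0.025} + z_{0.20} = 1.960 + 0.842 = 2.802.
(Ignoring the negligible lower-tail rejection probability gives the usual closed-form inversion.)
δ = d·√n ⇒ n = (δ/d)² = (2.802 / 0.2564)² = 119.38.
Round up to the next whole unit.

n = 120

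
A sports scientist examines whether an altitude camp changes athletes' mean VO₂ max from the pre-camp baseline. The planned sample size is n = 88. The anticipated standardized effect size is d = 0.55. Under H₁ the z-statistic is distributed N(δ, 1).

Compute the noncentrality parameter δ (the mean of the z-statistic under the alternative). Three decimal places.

The noncentrality parameter scales effect size by the design's sample-size factor: δ = d·√n = 0.55 × √88 = 5.1595

δ ≈ 5.159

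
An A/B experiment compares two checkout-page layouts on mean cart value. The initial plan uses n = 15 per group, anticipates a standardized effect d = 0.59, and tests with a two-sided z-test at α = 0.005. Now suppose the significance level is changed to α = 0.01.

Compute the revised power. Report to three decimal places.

δ = d·√(n/2) = 0.59 × √(15/2) = 1.6158 (unchanged). New critical value: z_{0.005} = 2.576.
Revised power = Φ(δ − 2.576) + Φ(−δ − 2.576) = Φ(-0.960) + Φ(-4.192) = 0.1685 + 0.0000 = 0.1685.

Power ≈ 0.169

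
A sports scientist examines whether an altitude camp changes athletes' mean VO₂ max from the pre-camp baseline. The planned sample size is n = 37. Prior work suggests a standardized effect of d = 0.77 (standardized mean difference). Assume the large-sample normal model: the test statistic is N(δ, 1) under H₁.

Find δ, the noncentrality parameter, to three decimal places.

δ ≈ 4.684

δ = d·√n = 0.77 × √37 = 4.6837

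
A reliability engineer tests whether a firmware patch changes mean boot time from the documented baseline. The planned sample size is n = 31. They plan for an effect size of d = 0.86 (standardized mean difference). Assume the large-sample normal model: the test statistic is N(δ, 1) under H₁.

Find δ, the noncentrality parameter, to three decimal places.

δ ≈ 4.788

The noncentrality parameter scales effect size by the design's sample-size factor: δ = d·√n = 0.86 × √31 = 4.7883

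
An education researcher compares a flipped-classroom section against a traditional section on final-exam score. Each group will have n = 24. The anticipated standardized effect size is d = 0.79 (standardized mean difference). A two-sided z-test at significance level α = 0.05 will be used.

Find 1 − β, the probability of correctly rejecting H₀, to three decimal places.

Power ≈ 0.781

Noncentrality parameter: δ = d·√(n/2) = 0.79 × √(24/2) = 2.7366
Critical value for a two-sided test at α = 0.05: z_{α/2} = 1.960.
Power = Φ(δ − 1.960) + Φ(−δ − 1.960) = Φ(0.777) + Φ(-4.697) = 0.7813 + 0.0000 = 0.7813.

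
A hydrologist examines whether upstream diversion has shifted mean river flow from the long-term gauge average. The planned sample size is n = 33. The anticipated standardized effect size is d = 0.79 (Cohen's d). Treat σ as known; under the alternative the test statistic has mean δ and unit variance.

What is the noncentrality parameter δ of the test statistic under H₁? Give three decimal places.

The noncentrality parameter scales effect size by the design's sample-size factor: δ = d·√n = 0.79 × √33 = 4.5382

δ ≈ 4.538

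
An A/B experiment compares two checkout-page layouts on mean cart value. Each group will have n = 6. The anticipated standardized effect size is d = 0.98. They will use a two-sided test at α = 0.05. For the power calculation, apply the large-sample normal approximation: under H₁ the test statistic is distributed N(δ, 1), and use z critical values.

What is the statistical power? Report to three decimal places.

Noncentrality parameter: δ = d·√(n/2) = 0.98 × √(6/2) = 1.6974
Two-sided α = 0.05 → critical value z_{0.025} = 1.960.
Power = Φ(δ − 1.960) + Φ(−δ − 1.960) = Φ(-0.263) + Φ(-3.657) = 0.3964 + 0.0001 = 0.3966.

Power ≈ 0.397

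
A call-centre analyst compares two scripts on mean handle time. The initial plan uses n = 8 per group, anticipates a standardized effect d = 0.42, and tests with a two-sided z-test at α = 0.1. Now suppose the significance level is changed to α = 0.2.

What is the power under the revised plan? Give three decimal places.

Power ≈ 0.346

δ = d·√(n/2) = 0.42 × √(8/2) = 0.8400 (unchanged). New critical value: z_{0.1} = 1.282.
Revised power = Φ(δ − 1.282) + Φ(−δ − 1.282) = Φ(-0.442) + Φ(-2.122) = 0.3294 + 0.0169 = 0.3463.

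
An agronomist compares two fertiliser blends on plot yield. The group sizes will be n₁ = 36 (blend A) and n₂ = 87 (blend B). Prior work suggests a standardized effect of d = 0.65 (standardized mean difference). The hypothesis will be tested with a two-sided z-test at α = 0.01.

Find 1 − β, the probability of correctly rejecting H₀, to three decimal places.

Power ≈ 0.759

Noncentrality parameter: δ = d / √(1/n₁ + 1/n₂) = 0.65 / √(1/36 + 1/87) = 3.2800
Critical value for a two-sided test at α = 0.01: z_{α/2} = 2.576.
Power = Φ(δ − 2.576) + Φ(−δ − 2.576) = Φ(0.704) + Φ(-5.856) = 0.7593 + 0.0000 = 0.7593.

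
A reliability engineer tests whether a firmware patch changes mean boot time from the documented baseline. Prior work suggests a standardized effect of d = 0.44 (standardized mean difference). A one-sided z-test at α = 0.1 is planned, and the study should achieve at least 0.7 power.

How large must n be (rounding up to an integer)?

n = 17

Set Φ(δ − 1.282) = 0.7; then δ − 1.282 = Φ⁻¹(0.7) = 0.524, giving δ = 1.806.
δ = d·√n ⇒ n = (δ/d)² = (1.806 / 0.44)² = 16.85.
Round up to the next whole unit.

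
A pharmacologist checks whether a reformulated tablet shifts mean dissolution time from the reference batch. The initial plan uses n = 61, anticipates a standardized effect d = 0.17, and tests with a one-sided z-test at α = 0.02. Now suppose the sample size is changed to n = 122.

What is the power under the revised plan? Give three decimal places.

With n = 122: δ = d·√n = 0.17 × √122 = 1.8777. Critical value z_{0.02} = 2.054.
Revised power = Φ(δ − 2.054) = Φ(-0.176) = 0.4301.

Power ≈ 0.430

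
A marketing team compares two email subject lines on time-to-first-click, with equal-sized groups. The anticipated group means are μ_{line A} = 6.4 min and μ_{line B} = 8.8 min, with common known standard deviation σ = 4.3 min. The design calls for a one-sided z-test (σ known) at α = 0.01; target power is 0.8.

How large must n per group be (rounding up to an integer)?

n = 65 per group

Standardized effect: d = |μ_{line A} − μ_{line B}| / σ = |6.4 − 8.8| / 4.3 = 0.5581
For power 0.8 need Φ(δ − z_{0.01}) = 0.8, so δ = z_{0.01} + z_{0.20} = 2.326 + 0.842 = 3.168.
δ = d·√(n/2) ⇒ n = 2(δ/d)² = 2 × (3.168 / 0.5581)² = 64.43.
Rounding up, n = 65 per group.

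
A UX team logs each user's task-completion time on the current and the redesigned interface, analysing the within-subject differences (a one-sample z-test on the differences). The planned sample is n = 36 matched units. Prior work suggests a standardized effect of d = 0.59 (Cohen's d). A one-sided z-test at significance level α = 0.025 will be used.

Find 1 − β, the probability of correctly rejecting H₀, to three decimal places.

Noncentrality parameter: δ = d·√n = 0.59 × √36 = 3.5400
Critical value for a one-sided test at α = 0.025: z_α = 1.960.
Power = P(Z > 1.960 − δ) = Φ(1.580) = 0.9430.

Power ≈ 0.943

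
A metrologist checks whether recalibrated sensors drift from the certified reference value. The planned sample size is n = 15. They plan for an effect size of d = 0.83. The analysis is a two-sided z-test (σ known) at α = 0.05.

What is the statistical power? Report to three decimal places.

Noncentrality parameter: δ = d·√n = 0.83 × √15 = 3.2146
Critical value for a two-sided test at α = 0.05: z_{α/2} = 1.960.
Power = Φ(δ − 1.960) + Φ(−δ − 1.960) = Φ(1.255) + Φ(-5.175) = 0.8952 + 0.0000 = 0.8952.

Power ≈ 0.895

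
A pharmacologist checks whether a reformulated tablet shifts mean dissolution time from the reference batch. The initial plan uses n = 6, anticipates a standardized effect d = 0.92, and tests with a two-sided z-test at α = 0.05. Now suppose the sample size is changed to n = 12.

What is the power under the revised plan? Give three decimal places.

Power ≈ 0.890

With n = 12: δ = d·√n = 0.92 × √12 = 3.1870. Critical value z_{0.025} = 1.960.
Revised power = Φ(δ − 1.960) + Φ(−δ − 1.960) = Φ(1.227) + Φ(-5.147) = 0.8901 + 0.0000 = 0.8901.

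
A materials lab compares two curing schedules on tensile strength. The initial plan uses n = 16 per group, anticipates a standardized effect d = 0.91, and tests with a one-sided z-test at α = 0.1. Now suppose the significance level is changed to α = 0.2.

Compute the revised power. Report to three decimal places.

δ = d·√(n/2) = 0.91 × √(16/2) = 2.5739 (unchanged). New critical value: z_{0.2} = 0.842.
Revised power = Φ(δ − 0.842) = Φ(1.732) = 0.9584.

Power ≈ 0.958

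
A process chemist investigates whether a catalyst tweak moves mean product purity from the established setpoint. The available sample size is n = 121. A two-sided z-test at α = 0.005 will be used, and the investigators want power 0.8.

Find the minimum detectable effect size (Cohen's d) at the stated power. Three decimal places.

d ≈ 0.332

Required noncentrality: δ = z_{0.0025} + z_{0.20} = 2.807 + 0.842 = 3.649.
(The second rejection-region term Φ(−δ − z_{α/2}) is negligible and dropped.)
δ = d·√n ⇒ d = δ/√n = 3.649/√121 = 0.3317.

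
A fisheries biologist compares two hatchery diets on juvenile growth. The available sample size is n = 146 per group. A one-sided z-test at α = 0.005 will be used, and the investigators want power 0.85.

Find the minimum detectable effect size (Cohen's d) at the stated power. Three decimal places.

d ≈ 0.423

Required noncentrality: δ = z_{0.005} + z_{0.15} = 2.576 + 1.036 = 3.612.
δ = d·√(n/2) ⇒ d = δ/√(n/2) = 3.612/√(146/2) = 0.4228.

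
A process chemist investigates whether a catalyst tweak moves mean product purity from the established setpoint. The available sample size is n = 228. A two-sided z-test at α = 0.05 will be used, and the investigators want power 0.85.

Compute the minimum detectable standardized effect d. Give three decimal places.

Need Φ(δ − 1.960) = 0.85, so δ = 1.960 + 1.036 = 2.996.
(The second rejection-region term Φ(−δ − z_{α/2}) is negligible and dropped.)
δ = d·√n ⇒ d = δ/√n = 2.996/√228 = 0.1984.

d ≈ 0.198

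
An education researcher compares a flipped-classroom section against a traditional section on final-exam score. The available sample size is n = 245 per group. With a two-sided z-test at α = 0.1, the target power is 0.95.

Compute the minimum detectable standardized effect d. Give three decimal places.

Need Φ(δ − 1.645) = 0.95, so δ = 1.645 + 1.645 = 3.290.
(Lower-tail contribution to power is negligible for δ > 0.)
δ = d·√(n/2) ⇒ d = δ/√(n/2) = 3.290/√(245/2) = 0.2972.

d ≈ 0.297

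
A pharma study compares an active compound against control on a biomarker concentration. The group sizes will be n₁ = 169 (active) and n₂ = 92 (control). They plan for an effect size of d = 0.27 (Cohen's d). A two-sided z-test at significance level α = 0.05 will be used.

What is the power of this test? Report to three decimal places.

Noncentrality parameter: δ = d / √(1/n₁ + 1/n₂) = 0.27 / √(1/169 + 1/92) = 2.0839
Two-sided α = 0.05 → critical value z_{0.025} = 1.960.
Power = Φ(δ − 1.960) + Φ(−δ − 1.960) = Φ(0.124) + Φ(-4.044) = 0.5493 + 0.0000 = 0.5494.

Power ≈ 0.549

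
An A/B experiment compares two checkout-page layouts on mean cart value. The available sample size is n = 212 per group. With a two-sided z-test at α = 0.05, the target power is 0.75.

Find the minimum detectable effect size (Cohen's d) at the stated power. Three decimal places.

d ≈ 0.256

Required noncentrality: δ = z_{0.025} + z_{0.25} = 1.960 + 0.674 = 2.634.
(The second rejection-region term Φ(−δ − z_{α/2}) is negligible and dropped.)
δ = d·√(n/2) ⇒ d = δ/√(n/2) = 2.634/√(212/2) = 0.2559.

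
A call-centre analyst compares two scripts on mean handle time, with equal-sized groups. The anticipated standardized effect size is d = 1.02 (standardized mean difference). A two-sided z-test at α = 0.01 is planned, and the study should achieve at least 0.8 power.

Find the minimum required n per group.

For power 0.8 need Φ(δ − z_{0.005}) = 0.8, so δ = z_{0.005} + z_{0.20} = 2.576 + 0.842 = 3.417.
(The Φ(−δ − z_{α/2}) term is vanishingly small for δ > 0 and is dropped in the standard sample-size formula.)
δ = d·√(n/2) ⇒ n = 2(δ/d)² = 2 × (3.417 / 1.02)² = 22.45.
Round up to the next whole unit.

n = 23 per group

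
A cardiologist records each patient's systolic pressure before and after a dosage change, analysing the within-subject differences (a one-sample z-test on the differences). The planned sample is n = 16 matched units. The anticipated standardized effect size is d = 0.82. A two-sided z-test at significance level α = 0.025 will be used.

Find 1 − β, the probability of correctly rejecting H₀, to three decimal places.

Power ≈ 0.851

Noncentrality parameter: δ = d·√n = 0.82 × √16 = 3.2800
Critical value for a two-sided test at α = 0.025: z_{α/2} = 2.241.
Power = Φ(δ − 2.241) + Φ(−δ − 2.241) = Φ(1.039) + Φ(-5.521) = 0.8505 + 0.0000 = 0.8505.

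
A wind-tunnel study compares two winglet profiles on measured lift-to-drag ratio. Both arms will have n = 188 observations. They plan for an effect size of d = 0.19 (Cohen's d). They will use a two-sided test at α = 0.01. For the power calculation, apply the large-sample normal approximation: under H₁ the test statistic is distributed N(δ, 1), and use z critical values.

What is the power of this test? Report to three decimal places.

Power ≈ 0.232

Noncentrality parameter: δ = d·√(n/2) = 0.19 × √(188/2) = 1.8421
Critical value for a two-sided test at α = 0.01: z_{α/2} = 2.576.
Power = Φ(δ − 2.576) + Φ(−δ − 2.576) = Φ(-0.734) + Φ(-4.418) = 0.2316 + 0.0000 = 0.2316.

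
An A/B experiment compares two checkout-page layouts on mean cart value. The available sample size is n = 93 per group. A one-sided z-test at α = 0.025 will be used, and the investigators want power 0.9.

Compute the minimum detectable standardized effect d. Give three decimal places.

d ≈ 0.475

Required noncentrality: δ = z_{0.025} + z_{0.10} = 1.960 + 1.282 = 3.242.
δ = d·√(n/2) ⇒ d = δ/√(n/2) = 3.242/√(93/2) = 0.4754.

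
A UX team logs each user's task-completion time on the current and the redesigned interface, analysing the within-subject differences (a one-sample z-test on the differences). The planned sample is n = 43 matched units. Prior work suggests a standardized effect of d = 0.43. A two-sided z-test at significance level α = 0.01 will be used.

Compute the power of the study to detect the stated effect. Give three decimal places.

Power ≈ 0.596

Noncentrality parameter: δ = d·√n = 0.43 × √43 = 2.8197
Critical value for a two-sided test at α = 0.01: z_{α/2} = 2.576.
Power = Φ(δ − 2.576) + Φ(−δ − 2.576) = Φ(0.244) + Φ(-5.396) = 0.5963 + 0.0000 = 0.5963.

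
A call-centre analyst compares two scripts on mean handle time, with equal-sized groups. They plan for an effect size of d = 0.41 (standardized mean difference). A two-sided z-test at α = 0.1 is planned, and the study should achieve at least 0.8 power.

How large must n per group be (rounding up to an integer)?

Set Φ(δ − 1.645) = 0.8; then δ − 1.645 = Φ⁻¹(0.8) = 0.842, giving δ = 2.486.
(For δ > 0 the lower-tail rejection region contributes negligibly to power, so the one-term inversion is standard.)
δ = d·√(n/2) ⇒ n = 2(δ/d)² = 2 × (2.486 / 0.41)² = 73.56.
Round up to the next whole unit.

n = 74 per group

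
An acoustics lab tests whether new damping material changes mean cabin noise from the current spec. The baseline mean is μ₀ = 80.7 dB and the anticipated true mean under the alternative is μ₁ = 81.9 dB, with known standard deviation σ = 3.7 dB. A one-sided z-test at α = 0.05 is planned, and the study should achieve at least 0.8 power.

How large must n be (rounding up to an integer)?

Standardized effect: d = |μ₁ − μ₀| / σ = |81.9 − 80.7| / 3.7 = 0.3243
For power 0.8 need Φ(δ − z_{0.05}) = 0.8, so δ = z_{0.05} + z_{0.20} = 1.645 + 0.842 = 2.486.
δ = d·√n ⇒ n = (δ/d)² = (2.486 / 0.3243)² = 58.78.
Round up to the next whole unit.

n = 59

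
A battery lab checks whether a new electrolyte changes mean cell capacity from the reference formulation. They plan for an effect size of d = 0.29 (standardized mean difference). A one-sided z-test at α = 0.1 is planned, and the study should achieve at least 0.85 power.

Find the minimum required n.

n = 64

For power 0.85 need Φ(δ − z_{0.1}) = 0.85, so δ = z_{0.1} + z_{0.15} = 1.282 + 1.036 = 2.318.
δ = d·√n ⇒ n = (δ/d)² = (2.318 / 0.29)² = 63.89.
Round up to the next whole unit.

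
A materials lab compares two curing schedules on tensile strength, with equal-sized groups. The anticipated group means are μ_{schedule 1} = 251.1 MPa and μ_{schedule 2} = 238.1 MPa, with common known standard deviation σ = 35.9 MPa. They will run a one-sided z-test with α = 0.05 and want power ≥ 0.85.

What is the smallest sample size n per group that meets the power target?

Standardized effect: d = |μ_{schedule 1} − μ_{schedule 2}| / σ = |251.1 − 238.1| / 35.9 = 0.3621
Set Φ(δ − 1.645) = 0.85; then δ − 1.645 = Φ⁻¹(0.85) = 1.036, giving δ = 2.681.
δ = d·√(n/2) ⇒ n = 2(δ/d)² = 2 × (2.681 / 0.3621)² = 109.65.
Round up to the next whole unit.

n = 110 per group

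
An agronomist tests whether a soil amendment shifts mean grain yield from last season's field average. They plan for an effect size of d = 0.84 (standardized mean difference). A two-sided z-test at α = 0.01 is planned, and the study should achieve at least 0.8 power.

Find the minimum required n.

For power 0.8 need Φ(δ − z_{0.005}) = 0.8, so δ = z_{0.005} + z_{0.20} = 2.576 + 0.842 = 3.417.
(For δ > 0 the lower-tail rejection region contributes negligibly to power, so the one-term inversion is standard.)
δ = d·√n ⇒ n = (δ/d)² = (3.417 / 0.84)² = 16.55.
Rounding up, n = 17.

n = 17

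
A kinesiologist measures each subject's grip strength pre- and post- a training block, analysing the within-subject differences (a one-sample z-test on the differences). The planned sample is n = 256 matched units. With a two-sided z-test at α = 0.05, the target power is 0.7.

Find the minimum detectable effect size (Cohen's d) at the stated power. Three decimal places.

d ≈ 0.155

Need Φ(δ − 1.960) = 0.7, so δ = 1.960 + 0.524 = 2.484.
(The second rejection-region term Φ(−δ − z_{α/2}) is negligible and dropped.)
δ = d·√n ⇒ d = δ/√n = 2.484/√256 = 0.1553.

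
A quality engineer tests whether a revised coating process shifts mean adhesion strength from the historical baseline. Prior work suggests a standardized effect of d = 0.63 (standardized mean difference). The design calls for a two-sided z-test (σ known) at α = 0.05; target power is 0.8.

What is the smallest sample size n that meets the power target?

For power 0.8 need Φ(δ − z_{0.025}) = 0.8, so δ = z_{0.025} + z_{0.20} = 1.960 + 0.842 = 2.802.
(The Φ(−δ − z_{α/2}) term is vanishingly small for δ > 0 and is dropped in the standard sample-size formula.)
δ = d·√n ⇒ n = (δ/d)² = (2.802 / 0.63)² = 19.78.
Rounding up, n = 20.

n = 20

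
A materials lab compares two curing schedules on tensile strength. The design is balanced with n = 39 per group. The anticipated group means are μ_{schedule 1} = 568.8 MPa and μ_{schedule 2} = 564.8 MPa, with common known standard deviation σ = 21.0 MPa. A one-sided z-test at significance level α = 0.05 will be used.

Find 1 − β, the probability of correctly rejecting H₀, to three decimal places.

Standardized effect: d = |μ_{schedule 1} − μ_{schedule 2}| / σ = |568.8 − 564.8| / 21.0 = 0.1905
Noncentrality parameter: δ = d·√(n/2) = 0.1905 × √(39/2) = 0.8411
One-sided α = 0.05 → critical value z_{0.05} = 1.645.
Power = Φ(δ − 1.645) = Φ(-0.804) = 0.2108.

Power ≈ 0.211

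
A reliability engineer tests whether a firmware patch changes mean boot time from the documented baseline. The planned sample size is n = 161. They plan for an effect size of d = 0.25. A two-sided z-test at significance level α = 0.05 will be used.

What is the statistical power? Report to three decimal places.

Noncentrality parameter: δ = d·√n = 0.25 × √161 = 3.1721
Critical value for a two-sided test at α = 0.05: z_{α/2} = 1.960.
Power = Φ(δ − 1.960) + Φ(−δ − 1.960) = Φ(1.212) + Φ(-5.132) = 0.8873 + 0.0000 = 0.8873.

Power ≈ 0.887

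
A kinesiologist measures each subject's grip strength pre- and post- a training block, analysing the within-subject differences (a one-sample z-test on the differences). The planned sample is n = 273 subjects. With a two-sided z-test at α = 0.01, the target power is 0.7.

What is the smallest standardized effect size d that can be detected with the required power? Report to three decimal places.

Required noncentrality: δ = z_{0.005} + z_{0.30} = 2.576 + 0.524 = 3.100.
(The second rejection-region term Φ(−δ − z_{α/2}) is negligible and dropped.)
δ = d·√n ⇒ d = δ/√n = 3.100/√273 = 0.1876.

d ≈ 0.188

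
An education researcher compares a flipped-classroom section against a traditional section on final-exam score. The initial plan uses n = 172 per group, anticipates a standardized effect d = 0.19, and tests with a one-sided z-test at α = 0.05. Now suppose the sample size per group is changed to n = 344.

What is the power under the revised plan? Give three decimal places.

With n = 344 per group: δ = d·√(n/2) = 0.19 × √(344/2) = 2.4918. Critical value z_{0.05} = 1.645.
Revised power = P(Z > 1.645 − δ) = Φ(0.847) = 0.8015.

Power ≈ 0.801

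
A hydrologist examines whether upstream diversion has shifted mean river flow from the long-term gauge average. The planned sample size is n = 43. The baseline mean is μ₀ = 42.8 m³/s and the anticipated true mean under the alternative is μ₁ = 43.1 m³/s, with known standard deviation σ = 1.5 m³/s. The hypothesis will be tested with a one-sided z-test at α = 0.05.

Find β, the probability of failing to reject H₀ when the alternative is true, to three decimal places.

Standardized effect: d = |μ₁ − μ₀| / σ = |43.1 − 42.8| / 1.5 = 0.2000
Noncentrality parameter: δ = d·√n = 0.2000 × √43 = 1.3115
Critical value for a one-sided test at α = 0.05: z_α = 1.645.
Power = Φ(δ − 1.645) = Φ(-0.333) = 0.3694.
Type II error: β = 1 − power = 1 − 0.3694 = 0.6306.

β ≈ 0.631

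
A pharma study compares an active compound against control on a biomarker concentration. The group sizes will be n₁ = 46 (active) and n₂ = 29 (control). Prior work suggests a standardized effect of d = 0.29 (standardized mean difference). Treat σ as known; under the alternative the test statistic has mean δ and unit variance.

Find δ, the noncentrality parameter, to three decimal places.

The noncentrality parameter scales effect size by the design's sample-size factor: δ = d / √(1/n₁ + 1/n₂) = 0.29 / √(1/46 + 1/29) = 1.2231

δ ≈ 1.223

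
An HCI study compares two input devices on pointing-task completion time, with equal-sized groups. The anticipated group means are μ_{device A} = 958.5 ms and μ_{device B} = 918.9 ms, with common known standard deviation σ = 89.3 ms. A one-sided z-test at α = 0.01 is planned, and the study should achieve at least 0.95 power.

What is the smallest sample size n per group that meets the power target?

Standardized effect: d = |μ_{device A} − μ_{device B}| / σ = |958.5 − 918.9| / 89.3 = 0.4434
For power 0.95 need Φ(δ − z_{0.01}) = 0.95, so δ = z_{0.01} + z_{0.05} = 2.326 + 1.645 = 3.971.
δ = d·√(n/2) ⇒ n = 2(δ/d)² = 2 × (3.971 / 0.4434)² = 160.39.
Round up to the next whole unit.

n = 161 per group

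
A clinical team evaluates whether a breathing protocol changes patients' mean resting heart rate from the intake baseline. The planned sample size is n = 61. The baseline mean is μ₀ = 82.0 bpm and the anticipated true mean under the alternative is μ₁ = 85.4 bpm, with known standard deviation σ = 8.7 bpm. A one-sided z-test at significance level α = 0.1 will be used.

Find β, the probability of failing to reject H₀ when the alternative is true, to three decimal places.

β ≈ 0.038

Standardized effect: d = |μ₁ − μ₀| / σ = |85.4 − 82.0| / 8.7 = 0.3908
Noncentrality parameter: δ = d·√n = 0.3908 × √61 = 3.0523
One-sided α = 0.1 → critical value z_{0.1} = 1.282.
Power = Φ(δ − 1.282) = Φ(1.771) = 0.9617.
Type II error: β = 1 − power = 1 − 0.9617 = 0.0383.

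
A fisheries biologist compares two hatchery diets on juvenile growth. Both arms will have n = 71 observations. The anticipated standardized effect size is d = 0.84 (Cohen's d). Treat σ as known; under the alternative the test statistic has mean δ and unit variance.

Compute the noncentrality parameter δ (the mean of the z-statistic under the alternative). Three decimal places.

δ = d·√(n/2) = 0.84 × √(71/2) = 5.0049

δ ≈ 5.005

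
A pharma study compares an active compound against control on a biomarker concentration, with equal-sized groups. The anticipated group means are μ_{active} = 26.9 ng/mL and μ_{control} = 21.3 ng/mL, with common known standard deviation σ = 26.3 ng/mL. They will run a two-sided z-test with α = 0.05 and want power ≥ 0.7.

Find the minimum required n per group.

Standardized effect: d = |μ_{active} − μ_{control}| / σ = |26.9 − 21.3| / 26.3 = 0.2129
Set Φ(δ − 1.960) = 0.7; then δ − 1.960 = Φ⁻¹(0.7) = 0.524, giving δ = 2.484.
(For δ > 0 the lower-tail rejection region contributes negligibly to power, so the one-term inversion is standard.)
δ = d·√(n/2) ⇒ n = 2(δ/d)² = 2 × (2.484 / 0.2129)² = 272.27.
Round up to the next whole unit.

n = 273 per group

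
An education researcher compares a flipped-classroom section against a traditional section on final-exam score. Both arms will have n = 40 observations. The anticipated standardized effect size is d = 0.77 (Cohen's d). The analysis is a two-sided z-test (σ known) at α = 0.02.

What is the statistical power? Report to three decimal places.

Noncentrality parameter: δ = d·√(n/2) = 0.77 × √(40/2) = 3.4435
Critical value for a two-sided test at α = 0.02: z_{α/2} = 2.326.
Power = Φ(δ − 2.326) + Φ(−δ − 2.326) = Φ(1.117) + Φ(-5.770) = 0.8680 + 0.0000 = 0.8680.

Power ≈ 0.868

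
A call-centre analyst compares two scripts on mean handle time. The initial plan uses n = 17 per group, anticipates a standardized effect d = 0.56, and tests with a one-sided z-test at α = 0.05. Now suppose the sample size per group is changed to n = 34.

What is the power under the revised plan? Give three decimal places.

With n = 34 per group: δ = d·√(n/2) = 0.56 × √(34/2) = 2.3089. Critical value z_{0.05} = 1.645.
Revised power = Φ(δ − 1.645) = Φ(0.664) = 0.7467.

Power ≈ 0.747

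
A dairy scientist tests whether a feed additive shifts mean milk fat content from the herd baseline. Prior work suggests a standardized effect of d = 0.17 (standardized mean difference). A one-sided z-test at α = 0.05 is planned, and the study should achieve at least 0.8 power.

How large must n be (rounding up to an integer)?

Set Φ(δ − 1.645) = 0.8; then δ − 1.645 = Φ⁻¹(0.8) = 0.842, giving δ = 2.486.
δ = d·√n ⇒ n = (δ/d)² = (2.486 / 0.17)² = 213.93.
Rounding up, n = 214.

n = 214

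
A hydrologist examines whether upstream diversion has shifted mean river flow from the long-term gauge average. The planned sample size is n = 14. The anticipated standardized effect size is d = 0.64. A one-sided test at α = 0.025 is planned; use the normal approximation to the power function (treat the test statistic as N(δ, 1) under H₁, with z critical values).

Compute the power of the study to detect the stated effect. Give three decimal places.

Noncentrality parameter: δ = d·√n = 0.64 × √14 = 2.3947
One-sided α = 0.025 → critical value z_{0.025} = 1.960.
Power = P(Z > 1.960 − δ) = Φ(0.435) = 0.6681.

Power ≈ 0.668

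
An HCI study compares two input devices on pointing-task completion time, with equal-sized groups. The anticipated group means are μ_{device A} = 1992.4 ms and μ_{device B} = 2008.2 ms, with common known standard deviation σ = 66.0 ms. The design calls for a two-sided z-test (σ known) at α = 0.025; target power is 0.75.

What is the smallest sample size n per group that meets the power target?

n = 297 per group

Standardized effect: d = |μ_{device A} − μ_{device B}| / σ = |1992.4 − 2008.2| / 66.0 = 0.2394
For power 0.75 need Φ(δ − z_{0.0125}) = 0.75, so δ = z_{0.0125} + z_{0.25} = 2.241 + 0.674 = 2.916.
(Ignoring the negligible lower-tail rejection probability gives the usual closed-form inversion.)
δ = d·√(n/2) ⇒ n = 2(δ/d)² = 2 × (2.916 / 0.2394)² = 296.72.
Rounding up, n = 297 per group.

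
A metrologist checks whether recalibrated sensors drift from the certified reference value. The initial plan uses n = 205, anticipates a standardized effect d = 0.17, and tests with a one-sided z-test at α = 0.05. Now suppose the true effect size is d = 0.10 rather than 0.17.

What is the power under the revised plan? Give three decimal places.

With d = 0.10: δ = d·√n = 0.10 × √205 = 1.4318. Critical value z_{0.05} = 1.645.
Revised power = P(Z > 1.645 − δ) = Φ(-0.213) = 0.4156.

Power ≈ 0.416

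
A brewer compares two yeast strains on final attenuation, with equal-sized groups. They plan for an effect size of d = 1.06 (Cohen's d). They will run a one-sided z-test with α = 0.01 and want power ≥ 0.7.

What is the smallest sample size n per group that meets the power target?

n = 15 per group

Set Φ(δ − 2.326) = 0.7; then δ − 2.326 = Φ⁻¹(0.7) = 0.524, giving δ = 2.851.
δ = d·√(n/2) ⇒ n = 2(δ/d)² = 2 × (2.851 / 1.06)² = 14.47.
Rounding up, n = 15 per group.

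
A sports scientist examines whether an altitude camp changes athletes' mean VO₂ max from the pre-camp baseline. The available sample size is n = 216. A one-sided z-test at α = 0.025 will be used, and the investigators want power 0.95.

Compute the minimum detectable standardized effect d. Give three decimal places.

Need Φ(δ − 1.960) = 0.95, so δ = 1.960 + 1.645 = 3.605.
δ = d·√n ⇒ d = δ/√n = 3.605/√216 = 0.2453.

d ≈ 0.245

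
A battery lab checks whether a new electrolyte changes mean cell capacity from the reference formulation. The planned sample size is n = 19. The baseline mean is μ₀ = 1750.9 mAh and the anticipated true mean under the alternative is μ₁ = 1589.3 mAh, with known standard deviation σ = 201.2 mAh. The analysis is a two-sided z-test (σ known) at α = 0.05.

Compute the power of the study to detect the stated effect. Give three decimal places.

Power ≈ 0.938

Standardized effect: d = |μ₁ − μ₀| / σ = |1589.3 − 1750.9| / 201.2 = 0.8032
Noncentrality parameter: δ = d·√n = 0.8032 × √19 = 3.5010
Critical value for a two-sided test at α = 0.05: z_{α/2} = 1.960.
Power = Φ(δ − 1.960) + Φ(−δ − 1.960) = Φ(1.541) + Φ(-5.461) = 0.9383 + 0.0000 = 0.9383.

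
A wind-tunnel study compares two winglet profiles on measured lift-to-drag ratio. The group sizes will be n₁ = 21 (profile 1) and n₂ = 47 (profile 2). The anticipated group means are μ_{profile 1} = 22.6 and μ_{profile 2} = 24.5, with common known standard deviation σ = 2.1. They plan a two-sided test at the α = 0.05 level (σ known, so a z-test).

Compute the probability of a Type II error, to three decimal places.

β ≈ 0.069

Standardized effect: d = |μ_{profile 1} − μ_{profile 2}| / σ = |22.6 − 24.5| / 2.1 = 0.9048
Noncentrality parameter: δ = d / √(1/n₁ + 1/n₂) = 0.9048 / √(1/21 + 1/47) = 3.4470
Two-sided α = 0.05 → critical value z_{0.025} = 1.960.
Power = Φ(δ − 1.960) + Φ(−δ − 1.960) = Φ(1.487) + Φ(-5.407) = 0.9315 + 0.0000 = 0.9315.
Type II error: β = 1 − power = 1 − 0.9315 = 0.0685.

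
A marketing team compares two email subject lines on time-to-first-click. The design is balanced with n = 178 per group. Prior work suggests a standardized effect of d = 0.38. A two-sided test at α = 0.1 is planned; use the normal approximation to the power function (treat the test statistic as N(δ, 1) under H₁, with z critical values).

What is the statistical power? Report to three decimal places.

Power ≈ 0.974

Noncentrality parameter: δ = d·√(n/2) = 0.38 × √(178/2) = 3.5849
Two-sided α = 0.1 → critical value z_{0.05} = 1.645.
Power = Φ(δ − 1.645) + Φ(−δ − 1.645) = Φ(1.940) + Φ(-5.230) = 0.9738 + 0.0000 = 0.9738.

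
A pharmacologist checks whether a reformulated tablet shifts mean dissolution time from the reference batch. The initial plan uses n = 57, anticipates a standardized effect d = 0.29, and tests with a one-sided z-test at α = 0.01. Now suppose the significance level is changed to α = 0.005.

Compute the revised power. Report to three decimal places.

Power ≈ 0.350

δ = d·√n = 0.29 × √57 = 2.1895 (unchanged). New critical value: z_{0.005} = 2.576.
Revised power = Φ(δ − 2.576) = Φ(-0.386) = 0.3496.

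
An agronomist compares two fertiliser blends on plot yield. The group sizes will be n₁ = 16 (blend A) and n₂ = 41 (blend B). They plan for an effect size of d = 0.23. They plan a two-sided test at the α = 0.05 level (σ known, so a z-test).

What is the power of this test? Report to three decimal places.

Power ≈ 0.122

Noncentrality parameter: δ = d / √(1/n₁ + 1/n₂) = 0.23 / √(1/16 + 1/41) = 0.7803
Critical value for a two-sided test at α = 0.05: z_{α/2} = 1.960.
Power = Φ(δ − 1.960) + Φ(−δ − 1.960) = Φ(-1.180) + Φ(-2.740) = 0.1191 + 0.0031 = 0.1221.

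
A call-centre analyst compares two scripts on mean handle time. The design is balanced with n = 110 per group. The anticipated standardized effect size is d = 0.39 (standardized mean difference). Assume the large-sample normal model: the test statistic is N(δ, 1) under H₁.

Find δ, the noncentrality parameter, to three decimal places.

The noncentrality parameter scales effect size by the design's sample-size factor: δ = d·√(n/2) = 0.39 × √(110/2) = 2.8923

δ ≈ 2.892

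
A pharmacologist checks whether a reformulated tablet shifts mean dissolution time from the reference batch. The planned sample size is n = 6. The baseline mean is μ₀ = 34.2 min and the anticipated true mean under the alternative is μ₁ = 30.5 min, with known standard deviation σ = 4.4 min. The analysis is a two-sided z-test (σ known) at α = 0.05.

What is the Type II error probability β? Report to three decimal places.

Standardized effect: d = |μ₁ − μ₀| / σ = |30.5 − 34.2| / 4.4 = 0.8409
Noncentrality parameter: δ = d·√n = 0.8409 × √6 = 2.0598
Two-sided α = 0.05 → critical value z_{0.025} = 1.960.
Power = Φ(δ − 1.960) + Φ(−δ − 1.960) = Φ(0.100) + Φ(-4.020) = 0.5398 + 0.0000 = 0.5398.
Type II error: β = 1 − power = 1 − 0.5398 = 0.4602.

β ≈ 0.460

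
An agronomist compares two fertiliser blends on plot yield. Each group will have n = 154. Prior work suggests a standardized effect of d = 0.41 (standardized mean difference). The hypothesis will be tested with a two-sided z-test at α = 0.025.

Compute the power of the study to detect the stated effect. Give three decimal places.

Power ≈ 0.913

Noncentrality parameter: δ = d·√(n/2) = 0.41 × √(154/2) = 3.5977
Critical value for a two-sided test at α = 0.025: z_{α/2} = 2.241.
Power = Φ(δ − 2.241) + Φ(−δ − 2.241) = Φ(1.356) + Φ(-5.839) = 0.9125 + 0.0000 = 0.9125.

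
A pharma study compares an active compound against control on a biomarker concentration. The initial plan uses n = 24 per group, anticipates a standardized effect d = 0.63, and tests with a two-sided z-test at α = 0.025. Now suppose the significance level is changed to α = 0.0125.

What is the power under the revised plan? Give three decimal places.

δ = d·√(n/2) = 0.63 × √(24/2) = 2.1824 (unchanged). New critical value: z_{0.0063} = 2.498.
Revised power = Φ(δ − 2.498) + Φ(−δ − 2.498) = Φ(-0.315) + Φ(-4.680) = 0.3763 + 0.0000 = 0.3763.

Power ≈ 0.376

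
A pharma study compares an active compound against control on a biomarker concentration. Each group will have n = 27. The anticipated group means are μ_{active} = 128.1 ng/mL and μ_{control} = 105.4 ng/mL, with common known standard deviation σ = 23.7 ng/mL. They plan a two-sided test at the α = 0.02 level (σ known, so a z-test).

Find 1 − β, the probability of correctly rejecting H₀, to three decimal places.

Power ≈ 0.884

Standardized effect: d = |μ_{active} − μ_{control}| / σ = |128.1 − 105.4| / 23.7 = 0.9578
Noncentrality parameter: δ = d·√(n/2) = 0.9578 × √(27/2) = 3.5192
Critical value for a two-sided test at α = 0.02: z_{α/2} = 2.326.
Power = Φ(δ − 2.326) + Φ(−δ − 2.326) = Φ(1.193) + Φ(-5.846) = 0.8835 + 0.0000 = 0.8835.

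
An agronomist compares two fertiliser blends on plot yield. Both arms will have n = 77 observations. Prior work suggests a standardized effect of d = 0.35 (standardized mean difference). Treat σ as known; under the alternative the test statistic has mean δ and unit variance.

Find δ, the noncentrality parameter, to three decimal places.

δ = d·√(n/2) = 0.35 × √(77/2) = 2.1717

δ ≈ 2.172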